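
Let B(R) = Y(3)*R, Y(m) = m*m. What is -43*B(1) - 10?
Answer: -397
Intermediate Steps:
Y(m) = m²
B(R) = 9*R (B(R) = 3²*R = 9*R)
-43*B(1) - 10 = -387 - 10 = -397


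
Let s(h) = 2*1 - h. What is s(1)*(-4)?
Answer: -4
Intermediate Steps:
s(h) = 2 - h
s(1)*(-4) = (2 - 1*1)*(-4) = (2 - 1)*(-4) = 1*(-4) = -4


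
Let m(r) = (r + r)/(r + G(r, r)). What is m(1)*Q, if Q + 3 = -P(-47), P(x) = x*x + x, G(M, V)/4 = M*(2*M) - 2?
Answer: -4330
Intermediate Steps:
G(M, V) = -8 + 8*M**2 (G(M, V) = 4*(M*(2*M) - 2) = 4*(2*M**2 - 2) = 4*(-2 + 2*M**2) = -8 + 8*M**2)
P(x) = x + x**2 (P(x) = x**2 + x = x + x**2)
m(r) = 2*r/(-8 + r + 8*r**2) (m(r) = (r + r)/(r + (-8 + 8*r**2)) = (2*r)/(-8 + r + 8*r**2) = 2*r/(-8 + r + 8*r**2))
Q = -2165 (Q = -3 - (-47)*(1 - 47) = -3 - (-47)*(-46) = -3 - 1*2162 = -3 - 2162 = -2165)
m(1)*Q = (2*1/(-8 + 1 + 8*1**2))*(-2165) = (2*1/(-8 + 1 + 8*1))*(-2165) = (2*1/(-8 + 1 + 8))*(-2165) = (2*1/1)*(-2165) = (2*1*1)*(-2165) = 2*(-2165) = -4330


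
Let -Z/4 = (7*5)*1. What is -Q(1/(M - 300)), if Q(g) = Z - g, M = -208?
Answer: 71119/508 ≈ 140.00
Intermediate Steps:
Z = -140 (Z = -4*7*5 = -140 ≈ -140.00)
Q(g) = -140 - g
-Q(1/(M - 300)) = -(-140 - 1/(-208 - 300)) = -(-140 - 1/(-508)) = -(-140 - 1*(-1/508)) = -(-140 + 1/508) = -1*(-71119/508) = 71119/508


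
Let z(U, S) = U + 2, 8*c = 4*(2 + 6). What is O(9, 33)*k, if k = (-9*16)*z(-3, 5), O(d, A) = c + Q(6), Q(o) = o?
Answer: 1440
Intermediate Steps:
c = 4 (c = (4*(2 + 6))/8 = (4*8)/8 = (⅛)*32 = 4)
z(U, S) = 2 + U
O(d, A) = 10 (O(d, A) = 4 + 6 = 10)
k = 144 (k = (-9*16)*(2 - 3) = -144*(-1) = 144)
O(9, 33)*k = 10*144 = 1440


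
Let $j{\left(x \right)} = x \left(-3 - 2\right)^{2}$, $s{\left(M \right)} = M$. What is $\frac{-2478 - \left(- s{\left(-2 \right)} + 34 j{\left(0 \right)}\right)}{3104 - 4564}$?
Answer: $\frac{124}{73} \approx 1.6986$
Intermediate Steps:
$j{\left(x \right)} = 25 x$ ($j{\left(x \right)} = x \left(-5\right)^{2} = x 25 = 25 x$)
$\frac{-2478 - \left(- s{\left(-2 \right)} + 34 j{\left(0 \right)}\right)}{3104 - 4564} = \frac{-2478 - \left(2 + 34 \cdot 25 \cdot 0\right)}{3104 - 4564} = \frac{-2478 - 2}{-1460} = \left(-2478 + \left(-2 + 0\right)\right) \left(- \frac{1}{1460}\right) = \left(-2478 - 2\right) \left(- \frac{1}{1460}\right) = \left(-2480\right) \left(- \frac{1}{1460}\right) = \frac{124}{73}$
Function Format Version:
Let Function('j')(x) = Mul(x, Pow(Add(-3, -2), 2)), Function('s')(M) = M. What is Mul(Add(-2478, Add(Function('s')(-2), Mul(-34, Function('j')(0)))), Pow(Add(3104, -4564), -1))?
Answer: Rational(124, 73) ≈ 1.6986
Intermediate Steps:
Function('j')(x) = Mul(25, x) (Function('j')(x) = Mul(x, Pow(-5, 2)) = Mul(x, 25) = Mul(25, x))
Mul(Add(-2478, Add(Function('s')(-2), Mul(-34, Function('j')(0)))), Pow(Add(3104, -4564), -1)) = Mul(Add(-2478, Add(-2, Mul(-34, Mul(25, 0)))), Pow(Add(3104, -4564), -1)) = Mul(Add(-2478, Add(-2, Mul(-34, 0))), Pow(-1460, -1)) = Mul(Add(-2478, Add(-2, 0)), Rational(-1, 1460)) = Mul(Add(-2478, -2), Rational(-1, 1460)) = Mul(-2480, Rational(-1, 1460)) = Rational(124, 73)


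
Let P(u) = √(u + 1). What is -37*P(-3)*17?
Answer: -629*I*√2 ≈ -889.54*I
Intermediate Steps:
P(u) = √(1 + u)
-37*P(-3)*17 = -37*√(1 - 3)*17 = -37*I*√2*17 = -629*I*√2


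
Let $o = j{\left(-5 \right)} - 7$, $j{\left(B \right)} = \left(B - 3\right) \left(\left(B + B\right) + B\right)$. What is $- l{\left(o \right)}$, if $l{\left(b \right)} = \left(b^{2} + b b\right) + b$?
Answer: $-25651$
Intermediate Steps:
$j{\left(B \right)} = 3 B \left(-3 + B\right)$ ($j{\left(B \right)} = \left(-3 + B\right) \left(2 B + B\right) = \left(-3 + B\right) 3 B = 3 B \left(-3 + B\right)$)
$o = 113$ ($o = 3 \left(-5\right) \left(-3 - 5\right) - 7 = 3 \left(-5\right) \left(-8\right) - 7 = 120 - 7 = 113$)
$l{\left(b \right)} = b + 2 b^{2}$ ($l{\left(b \right)} = \left(b^{2} + b^{2}\right) + b = 2 b^{2} + b = b + 2 b^{2}$)
$- l{\left(o \right)} = - 113 \left(1 + 2 \cdot 113\right) = - 113 \left(1 + 226\right) = - 113 \cdot 227 = \left(-1\right) 25651 = -25651$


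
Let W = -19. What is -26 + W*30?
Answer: -596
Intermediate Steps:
-26 + W*30 = -26 - 19*30 = -26 - 570 = -596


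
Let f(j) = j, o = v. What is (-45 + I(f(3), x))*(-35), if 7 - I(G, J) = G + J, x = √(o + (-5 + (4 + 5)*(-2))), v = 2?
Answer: 1435 + 35*I*√21 ≈ 1435.0 + 160.39*I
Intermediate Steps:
o = 2
x = I*√21 (x = √(2 + (-5 + (4 + 5)*(-2))) = √(2 + (-5 + 9*(-2))) = √(2 + (-5 - 18)) = √(2 - 23) = √(-21) = I*√21 ≈ 4.5826*I)
I(G, J) = 7 - G - J (I(G, J) = 7 - (G + J) = 7 + (-G - J) = 7 - G - J)
(-45 + I(f(3), x))*(-35) = (-45 + (7 - 1*3 - I*√21))*(-35) = (-45 + (7 - 3 - I*√21))*(-35) = (-45 + (4 - I*√21))*(-35) = (-41 - I*√21)*(-35) = 1435 + 35*I*√21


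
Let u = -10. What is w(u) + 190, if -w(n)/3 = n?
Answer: 220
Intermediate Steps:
w(n) = -3*n
w(u) + 190 = -3*(-10) + 190 = 30 + 190 = 220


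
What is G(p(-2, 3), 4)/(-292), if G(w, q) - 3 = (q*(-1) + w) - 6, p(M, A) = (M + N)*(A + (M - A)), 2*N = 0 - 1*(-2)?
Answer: 5/292 ≈ 0.017123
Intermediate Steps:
N = 1 (N = (0 - 1*(-2))/2 = (0 + 2)/2 = (½)*2 = 1)
p(M, A) = M*(1 + M) (p(M, A) = (M + 1)*(A + (M - A)) = (1 + M)*M = M*(1 + M))
G(w, q) = -3 + w - q (G(w, q) = 3 + ((q*(-1) + w) - 6) = 3 + ((-q + w) - 6) = 3 + ((w - q) - 6) = 3 + (-6 + w - q) = -3 + w - q)
G(p(-2, 3), 4)/(-292) = (-3 - 2*(1 - 2) - 1*4)/(-292) = (-3 - 2*(-1) - 4)*(-1/292) = (-3 + 2 - 4)*(-1/292) = -5*(-1/292) = 5/292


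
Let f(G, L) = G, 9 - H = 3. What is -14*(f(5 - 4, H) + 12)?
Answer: -182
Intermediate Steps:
H = 6 (H = 9 - 1*3 = 9 - 3 = 6)
-14*(f(5 - 4, H) + 12) = -14*((5 - 4) + 12) = -14*(1 + 12) = -14*13 = -182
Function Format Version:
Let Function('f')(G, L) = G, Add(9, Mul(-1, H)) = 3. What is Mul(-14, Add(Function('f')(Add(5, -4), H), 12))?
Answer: -182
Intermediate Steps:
H = 6 (H = Add(9, Mul(-1, 3)) = Add(9, -3) = 6)
Mul(-14, Add(Function('f')(Add(5, -4), H), 12)) = Mul(-14, Add(Add(5, -4), 12)) = Mul(-14, Add(1, 12)) = Mul(-14, 13) = -182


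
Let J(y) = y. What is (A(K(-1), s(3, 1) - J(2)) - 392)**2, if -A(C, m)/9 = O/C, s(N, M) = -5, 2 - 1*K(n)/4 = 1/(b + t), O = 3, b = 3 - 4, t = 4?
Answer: 62742241/400 ≈ 1.5686e+5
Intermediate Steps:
b = -1
K(n) = 20/3 (K(n) = 8 - 4/(-1 + 4) = 8 - 4/3 = 20/3)
A(C, m) = -27/C
(A(K(-1), s(3, 1) - J(2)) - 392)**2 = (-27/20/3 - 392)**2 = (-27*3/20 - 392)**2 = (-81/20 - 392)**2 = (-7921/20)**2 = 62742241/400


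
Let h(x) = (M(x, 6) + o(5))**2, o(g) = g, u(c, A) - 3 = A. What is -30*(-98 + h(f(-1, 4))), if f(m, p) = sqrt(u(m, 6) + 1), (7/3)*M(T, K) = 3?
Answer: 85980/49 ≈ 1754.7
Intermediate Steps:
u(c, A) = 3 + A
M(T, K) = 9/7 (M(T, K) = (3/7)*3 = 9/7)
f(m, p) = sqrt(10) (f(m, p) = sqrt((3 + 6) + 1) = sqrt(9 + 1) = sqrt(10))
h(x) = 1936/49 (h(x) = (9/7 + 5)**2 = (44/7)**2 = 1936/49)
-30*(-98 + h(f(-1, 4))) = -30*(-98 + 1936/49) = -30*(-2866/49) = 85980/49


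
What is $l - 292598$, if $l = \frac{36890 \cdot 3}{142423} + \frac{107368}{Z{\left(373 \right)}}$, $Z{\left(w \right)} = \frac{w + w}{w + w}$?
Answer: $- \frac{26380901620}{142423} \approx -1.8523 \cdot 10^{5}$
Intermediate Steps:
$Z{\left(w \right)} = 1$ ($Z{\left(w \right)} = \frac{2 w}{2 w} = 2 w \frac{1}{2 w} = 1$)
$l = \frac{15291783334}{142423}$ ($l = \frac{36890 \cdot 3}{142423} + \frac{107368}{1} = 110670 \cdot \frac{1}{142423} + 107368 \cdot 1 = \frac{110670}{142423} + 107368 = \frac{15291783334}{142423} \approx 1.0737 \cdot 10^{5}$)
$l - 292598 = \frac{15291783334}{142423} - 292598 = - \frac{26380901620}{142423}$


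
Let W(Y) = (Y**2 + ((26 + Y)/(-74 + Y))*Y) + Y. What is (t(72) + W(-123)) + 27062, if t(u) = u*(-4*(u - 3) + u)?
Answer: 5381929/197 ≈ 27319.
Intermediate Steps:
t(u) = u*(12 - 3*u) (t(u) = u*(-4*(-3 + u) + u) = u*((12 - 4*u) + u) = u*(12 - 3*u))
W(Y) = Y + Y**2 + Y*(26 + Y)/(-74 + Y) (W(Y) = (Y**2 + ((26 + Y)/(-74 + Y))*Y) + Y = (Y**2 + Y*(26 + Y)/(-74 + Y)) + Y = Y + Y**2 + Y*(26 + Y)/(-74 + Y))
(t(72) + W(-123)) + 27062 = (3*72*(4 - 1*72) - 123*(-48 + (-123)**2 - 72*(-123))/(-74 - 123)) + 27062 = (3*72*(4 - 72) - 123*(-48 + 15129 + 8856)/(-197)) + 27062 = (3*72*(-68) - 123*(-1/197)*23937) + 27062 = (-14688 + 2944251/197) + 27062 = 50715/197 + 27062 = 5381929/197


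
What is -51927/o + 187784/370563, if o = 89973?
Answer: -260748341/3704518311 ≈ -0.070387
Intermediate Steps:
-51927/o + 187784/370563 = -51927/89973 + 187784/370563 = -51927*1/89973 + 187784*(1/370563) = -17309/29991 + 187784/370563 = -260748341/3704518311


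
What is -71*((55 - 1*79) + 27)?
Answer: -213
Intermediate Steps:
-71*((55 - 1*79) + 27) = -71*((55 - 79) + 27) = -71*(-24 + 27) = -71*3 = -213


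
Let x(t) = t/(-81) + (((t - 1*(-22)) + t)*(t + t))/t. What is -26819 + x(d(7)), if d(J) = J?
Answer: -2166514/81 ≈ -26747.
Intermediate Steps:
x(t) = 44 + 323*t/81 (x(t) = t*(-1/81) + (((t + 22) + t)*(2*t))/t = -t/81 + (((22 + t) + t)*(2*t))/t = -t/81 + ((22 + 2*t)*(2*t))/t = -t/81 + (2*t*(22 + 2*t))/t = -t/81 + (44 + 4*t) = 44 + 323*t/81)
-26819 + x(d(7)) = -26819 + (44 + (323/81)*7) = -26819 + (44 + 2261/81) = -26819 + 5825/81 = -2166514/81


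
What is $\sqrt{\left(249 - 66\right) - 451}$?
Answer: $2 i \sqrt{67} \approx 16.371 i$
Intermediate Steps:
$\sqrt{\left(249 - 66\right) - 451} = \sqrt{183 - 451} = \sqrt{-268} = 2 i \sqrt{67}$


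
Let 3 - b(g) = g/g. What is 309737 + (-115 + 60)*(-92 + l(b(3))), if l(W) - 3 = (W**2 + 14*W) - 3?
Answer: 313037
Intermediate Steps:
b(g) = 2 (b(g) = 3 - g/g = 3 - 1*1 = 3 - 1 = 2)
l(W) = W**2 + 14*W (l(W) = 3 + ((W**2 + 14*W) - 3) = 3 + (-3 + W**2 + 14*W) = W**2 + 14*W)
309737 + (-115 + 60)*(-92 + l(b(3))) = 309737 + (-115 + 60)*(-92 + 2*(14 + 2)) = 309737 - 55*(-92 + 2*16) = 309737 - 55*(-92 + 32) = 309737 - 55*(-60) = 309737 + 3300 = 313037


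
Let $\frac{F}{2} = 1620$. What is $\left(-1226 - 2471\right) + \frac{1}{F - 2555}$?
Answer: $- \frac{2532444}{685} \approx -3697.0$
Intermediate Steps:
$F = 3240$ ($F = 2 \cdot 1620 = 3240$)
$\left(-1226 - 2471\right) + \frac{1}{F - 2555} = \left(-1226 - 2471\right) + \frac{1}{3240 - 2555} = -3697 + \frac{1}{685} = - \frac{2532444}{685}$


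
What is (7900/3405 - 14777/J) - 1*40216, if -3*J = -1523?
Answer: -41738330279/1037163 ≈ -40243.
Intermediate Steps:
J = 1523/3 (J = -1/3*(-1523) = 1523/3 ≈ 507.67)
(7900/3405 - 14777/J) - 1*40216 = (7900/3405 - 14777/1523/3) - 1*40216 = (7900*(1/3405) - 14777*3/1523) - 40216 = (1580/681 - 44331/1523) - 40216 = -27783071/1037163 - 40216 = -41738330279/1037163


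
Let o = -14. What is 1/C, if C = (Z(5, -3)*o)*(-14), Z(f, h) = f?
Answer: 1/980 ≈ 0.0010204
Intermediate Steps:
C = 980 (C = (5*(-14))*(-14) = -70*(-14) = 980)
1/C = 1/980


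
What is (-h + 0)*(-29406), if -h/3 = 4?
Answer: -352872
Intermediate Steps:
h = -12 (h = -3*4 = -12)
(-h + 0)*(-29406) = (-1*(-12) + 0)*(-29406) = (12 + 0)*(-29406) = 12*(-29406) = -352872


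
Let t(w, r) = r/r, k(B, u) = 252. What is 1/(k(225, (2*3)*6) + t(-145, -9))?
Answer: 1/253 ≈ 0.0039526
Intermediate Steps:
t(w, r) = 1
1/(k(225, (2*3)*6) + t(-145, -9)) = 1/(252 + 1) = 1/253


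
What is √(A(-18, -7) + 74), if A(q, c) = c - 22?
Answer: 3*√5 ≈ 6.7082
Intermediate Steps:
A(q, c) = -22 + c
√(A(-18, -7) + 74) = √((-22 - 7) + 74) = √(-29 + 74) = √45 = 3*√5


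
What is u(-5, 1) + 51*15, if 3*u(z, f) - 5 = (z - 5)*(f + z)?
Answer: 780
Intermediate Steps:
u(z, f) = 5/3 + (-5 + z)*(f + z)/3 (u(z, f) = 5/3 + ((z - 5)*(f + z))/3 = 5/3 + ((-5 + z)*(f + z))/3 = 5/3 + (-5 + z)*(f + z)/3)
u(-5, 1) + 51*15 = (5/3 - 5/3*1 - 5/3*(-5) + (1/3)*(-5)**2 + (1/3)*1*(-5)) + 51*15 = (5/3 - 5/3 + 25/3 + (1/3)*25 - 5/3) + 765 = (5/3 - 5/3 + 25/3 + 25/3 - 5/3) + 765 = 15 + 765 = 780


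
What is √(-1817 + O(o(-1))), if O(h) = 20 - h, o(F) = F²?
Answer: I*√1798 ≈ 42.403*I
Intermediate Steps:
√(-1817 + O(o(-1))) = √(-1817 + (20 - 1*(-1)²)) = √(-1817 + (20 - 1*1)) = √(-1817 + (20 - 1)) = √(-1817 + 19) = √(-1798) = I*√1798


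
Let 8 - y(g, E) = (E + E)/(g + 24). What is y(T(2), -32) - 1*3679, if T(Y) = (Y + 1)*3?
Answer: -121079/33 ≈ -3669.1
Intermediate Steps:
T(Y) = 3 + 3*Y (T(Y) = (1 + Y)*3 = 3 + 3*Y)
y(g, E) = 8 - 2*E/(24 + g) (y(g, E) = 8 - (E + E)/(g + 24) = 8 - 2*E/(24 + g))
y(T(2), -32) - 1*3679 = 2*(96 - 1*(-32) + 4*(3 + 3*2))/(24 + (3 + 3*2)) - 1*3679 = 2*(96 + 32 + 4*(3 + 6))/(24 + (3 + 6)) - 3679 = 2*(96 + 32 + 4*9)/(24 + 9) - 3679 = 2*(96 + 32 + 36)/33 - 3679 = 2*(1/33)*164 - 3679 = 328/33 - 3679 = -121079/33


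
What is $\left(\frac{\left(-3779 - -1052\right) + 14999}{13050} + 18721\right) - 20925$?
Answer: $- \frac{14374964}{6525} \approx -2203.1$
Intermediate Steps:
$\left(\frac{\left(-3779 - -1052\right) + 14999}{13050} + 18721\right) - 20925 = \left(\left(\left(-3779 + 1052\right) + 14999\right) \frac{1}{13050} + 18721\right) - 20925 = \left(\left(-2727 + 14999\right) \frac{1}{13050} + 18721\right) - 20925 = \left(12272 \cdot \frac{1}{13050} + 18721\right) - 20925 = \left(\frac{6136}{6525} + 18721\right) - 20925 = \frac{122160661}{6525} - 20925 = - \frac{14374964}{6525}$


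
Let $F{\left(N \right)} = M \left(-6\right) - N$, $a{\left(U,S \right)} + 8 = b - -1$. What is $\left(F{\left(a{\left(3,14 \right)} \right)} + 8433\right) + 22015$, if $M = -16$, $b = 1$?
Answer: $30550$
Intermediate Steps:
$a{\left(U,S \right)} = -6$ ($a{\left(U,S \right)} = -8 + \left(1 - -1\right) = -8 + \left(1 + 1\right) = -8 + 2 = -6$)
$F{\left(N \right)} = 96 - N$ ($F{\left(N \right)} = \left(-16\right) \left(-6\right) - N = 96 - N$)
$\left(F{\left(a{\left(3,14 \right)} \right)} + 8433\right) + 22015 = \left(\left(96 - -6\right) + 8433\right) + 22015 = \left(\left(96 + 6\right) + 8433\right) + 22015 = \left(102 + 8433\right) + 22015 = 8535 + 22015 = 30550$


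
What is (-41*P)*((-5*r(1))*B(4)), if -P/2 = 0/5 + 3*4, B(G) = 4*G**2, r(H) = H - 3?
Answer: 629760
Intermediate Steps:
r(H) = -3 + H
P = -24 (P = -2*(0/5 + 3*4) = -2*(0*(1/5) + 12) = -2*(0 + 12) = -2*12 = -24)
(-41*P)*((-5*r(1))*B(4)) = (-41*(-24))*((-5*(-3 + 1))*(4*4**2)) = 984*((-5*(-2))*(4*16)) = 984*(10*64) = 984*640 = 629760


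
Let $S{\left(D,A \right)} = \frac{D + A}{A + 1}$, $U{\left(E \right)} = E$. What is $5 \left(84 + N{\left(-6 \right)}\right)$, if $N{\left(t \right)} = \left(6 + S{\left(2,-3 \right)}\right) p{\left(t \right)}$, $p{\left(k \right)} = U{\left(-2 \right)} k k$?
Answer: $-1920$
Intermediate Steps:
$S{\left(D,A \right)} = \frac{A + D}{1 + A}$
$p{\left(k \right)} = - 2 k^{2}$ ($p{\left(k \right)} = - 2 k k = - 2 k^{2}$)
$N{\left(t \right)} = - 13 t^{2}$ ($N{\left(t \right)} = \left(6 + \frac{-3 + 2}{1 - 3}\right) \left(- 2 t^{2}\right) = \left(6 + \frac{1}{-2} \left(-1\right)\right) \left(- 2 t^{2}\right) = \left(6 - - \frac{1}{2}\right) \left(- 2 t^{2}\right) = \left(6 + \frac{1}{2}\right) \left(- 2 t^{2}\right) = \frac{13 \left(- 2 t^{2}\right)}{2} = - 13 t^{2}$)
$5 \left(84 + N{\left(-6 \right)}\right) = 5 \left(84 - 13 \left(-6\right)^{2}\right) = 5 \left(84 - 468\right) = 5 \left(-384\right) = -1920$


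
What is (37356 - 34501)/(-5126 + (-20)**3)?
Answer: -2855/13126 ≈ -0.21751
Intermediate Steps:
(37356 - 34501)/(-5126 + (-20)**3) = 2855/(-5126 - 8000) = 2855/(-13126) = 2855*(-1/13126) = -2855/13126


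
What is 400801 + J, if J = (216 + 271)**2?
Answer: 637970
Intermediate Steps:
J = 237169 (J = 487**2 = 237169)
400801 + J = 400801 + 237169 = 637970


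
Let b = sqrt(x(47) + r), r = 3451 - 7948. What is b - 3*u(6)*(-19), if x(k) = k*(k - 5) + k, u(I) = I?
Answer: 342 + 2*I*sqrt(619) ≈ 342.0 + 49.759*I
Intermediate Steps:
x(k) = k + k*(-5 + k) (x(k) = k*(-5 + k) + k = k + k*(-5 + k))
r = -4497
b = 2*I*sqrt(619) (b = sqrt(47*(-4 + 47) - 4497) = sqrt(47*43 - 4497) = sqrt(2021 - 4497) = sqrt(-2476) = 2*I*sqrt(619) ≈ 49.759*I)
b - 3*u(6)*(-19) = 2*I*sqrt(619) - 3*6*(-19) = 2*I*sqrt(619) - 18*(-19) = 2*I*sqrt(619) - 1*(-342) = 2*I*sqrt(619) + 342 = 342 + 2*I*sqrt(619)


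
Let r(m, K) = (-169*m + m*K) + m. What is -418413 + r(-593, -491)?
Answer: -27626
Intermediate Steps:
r(m, K) = -168*m + K*m (r(m, K) = (-169*m + K*m) + m = -168*m + K*m)
-418413 + r(-593, -491) = -418413 - 593*(-168 - 491) = -418413 - 593*(-659) = -418413 + 390787 = -27626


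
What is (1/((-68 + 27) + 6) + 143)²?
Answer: 25040016/1225 ≈ 20441.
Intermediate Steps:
(1/((-68 + 27) + 6) + 143)² = (1/(-41 + 6) + 143)² = (1/(-35) + 143)² = (-1/35 + 143)² = (5004/35)² = 25040016/1225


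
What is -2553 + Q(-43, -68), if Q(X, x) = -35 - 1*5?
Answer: -2593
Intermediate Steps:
Q(X, x) = -40 (Q(X, x) = -35 - 5 = -40)
-2553 + Q(-43, -68) = -2553 - 40 = -2593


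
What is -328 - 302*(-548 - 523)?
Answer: 323114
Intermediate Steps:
-328 - 302*(-548 - 523) = -328 - 302*(-1071) = -328 + 323442 = 323114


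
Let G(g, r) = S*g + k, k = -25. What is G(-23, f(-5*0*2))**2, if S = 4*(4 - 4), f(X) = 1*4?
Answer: 625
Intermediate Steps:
f(X) = 4
S = 0 (S = 4*0 = 0)
G(g, r) = -25 (G(g, r) = 0*g - 25 = 0 - 25 = -25)
G(-23, f(-5*0*2))**2 = (-25)**2 = 625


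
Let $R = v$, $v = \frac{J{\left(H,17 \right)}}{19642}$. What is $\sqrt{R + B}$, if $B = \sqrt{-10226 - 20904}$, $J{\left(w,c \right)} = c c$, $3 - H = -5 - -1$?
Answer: $\frac{\sqrt{5676538 + 385808164 i \sqrt{31130}}}{19642} \approx 9.3929 + 9.3921 i$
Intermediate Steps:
$H = 7$ ($H = 3 - \left(-5 - -1\right) = 3 - \left(-5 + 1\right) = 3 - -4 = 3 + 4 = 7$)
$J{\left(w,c \right)} = c^{2}$
$B = i \sqrt{31130}$ ($B = \sqrt{-31130} = i \sqrt{31130} \approx 176.44 i$)
$v = \frac{289}{19642}$ ($v = \frac{17^{2}}{19642} = 289 \cdot \frac{1}{19642} = \frac{289}{19642} \approx 0.014713$)
$R = \frac{289}{19642} \approx 0.014713$
$\sqrt{R + B} = \sqrt{\frac{289}{19642} + i \sqrt{31130}}$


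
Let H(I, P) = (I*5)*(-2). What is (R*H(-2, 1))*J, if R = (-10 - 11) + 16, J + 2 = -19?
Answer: 2100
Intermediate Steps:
J = -21 (J = -2 - 19 = -21)
H(I, P) = -10*I (H(I, P) = (5*I)*(-2) = -10*I)
R = -5 (R = -21 + 16 = -5)
(R*H(-2, 1))*J = -(-50)*(-2)*(-21) = -5*20*(-21) = -100*(-21) = 2100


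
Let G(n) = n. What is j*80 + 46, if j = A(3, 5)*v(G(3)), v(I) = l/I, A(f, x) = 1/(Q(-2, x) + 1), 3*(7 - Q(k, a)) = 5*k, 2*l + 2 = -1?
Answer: 722/17 ≈ 42.471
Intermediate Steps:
l = -3/2 (l = -1 + (1/2)*(-1) = -1 - 1/2 = -3/2 ≈ -1.5000)
Q(k, a) = 7 - 5*k/3
A(f, x) = 3/34 (A(f, x) = 1/((7 - 5/3*(-2)) + 1) = 1/((7 + 10/3) + 1) = 1/(31/3 + 1) = 1/(34/3) = 3/34)
v(I) = -3/(2*I)
j = -3/68 (j = 3*(-3/2/3)/34 = 3*(-3/2*1/3)/34 = (3/34)*(-1/2) = -3/68 ≈ -0.044118)
j*80 + 46 = -3/68*80 + 46 = -60/17 + 46 = 722/17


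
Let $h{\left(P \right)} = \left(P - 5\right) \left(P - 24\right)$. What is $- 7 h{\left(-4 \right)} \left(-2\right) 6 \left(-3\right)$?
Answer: $-63504$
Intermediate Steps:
$h{\left(P \right)} = \left(-24 + P\right) \left(-5 + P\right)$ ($h{\left(P \right)} = \left(-5 + P\right) \left(P - 24\right) = \left(-5 + P\right) \left(-24 + P\right) = \left(-24 + P\right) \left(-5 + P\right)$)
$- 7 h{\left(-4 \right)} \left(-2\right) 6 \left(-3\right) = - 7 \left(120 + \left(-4\right)^{2} - -116\right) \left(-2\right) 6 \left(-3\right) = - 7 \left(120 + 16 + 116\right) \left(\left(-12\right) \left(-3\right)\right) = \left(-7\right) 252 \cdot 36 = \left(-1764\right) 36 = -63504$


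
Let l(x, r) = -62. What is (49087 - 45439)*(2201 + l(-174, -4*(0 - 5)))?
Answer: 7803072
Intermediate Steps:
(49087 - 45439)*(2201 + l(-174, -4*(0 - 5))) = (49087 - 45439)*(2201 - 62) = 3648*2139 = 7803072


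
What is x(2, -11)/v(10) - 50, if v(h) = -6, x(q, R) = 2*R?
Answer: -139/3 ≈ -46.333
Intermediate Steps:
x(2, -11)/v(10) - 50 = (2*(-11))/(-6) - 50 = -22*(-1/6) - 50 = 11/3 - 50 = -139/3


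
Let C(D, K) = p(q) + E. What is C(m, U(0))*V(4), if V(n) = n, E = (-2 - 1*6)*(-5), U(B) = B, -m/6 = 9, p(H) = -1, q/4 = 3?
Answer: 156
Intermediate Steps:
q = 12 (q = 4*3 = 12)
m = -54 (m = -6*9 = -54)
E = 40 (E = (-2 - 6)*(-5) = -8*(-5) = 40)
C(D, K) = 39 (C(D, K) = -1 + 40 = 39)
C(m, U(0))*V(4) = 39*4 = 156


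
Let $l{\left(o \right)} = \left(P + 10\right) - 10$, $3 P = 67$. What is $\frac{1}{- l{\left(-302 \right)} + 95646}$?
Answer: $\frac{3}{286871} \approx 1.0458 \cdot 10^{-5}$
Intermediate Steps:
$P = \frac{67}{3}$ ($P = \frac{1}{3} \cdot 67 = \frac{67}{3} \approx 22.333$)
$l{\left(o \right)} = \frac{67}{3}$ ($l{\left(o \right)} = \left(\frac{67}{3} + 10\right) - 10 = \frac{97}{3} - 10 = \frac{67}{3}$)
$\frac{1}{- l{\left(-302 \right)} + 95646} = \frac{1}{\left(-1\right) \frac{67}{3} + 95646} = \frac{1}{- \frac{67}{3} + 95646} = \frac{1}{\frac{286871}{3}} = \frac{3}{286871}$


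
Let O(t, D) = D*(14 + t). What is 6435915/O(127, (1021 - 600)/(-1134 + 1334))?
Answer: 429061000/19787 ≈ 21684.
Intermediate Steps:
6435915/O(127, (1021 - 600)/(-1134 + 1334)) = 6435915/((((1021 - 600)/(-1134 + 1334))*(14 + 127))) = 6435915/(((421/200)*141)) = 6435915/(59361/200) = 6435915*(200/59361) = 429061000/19787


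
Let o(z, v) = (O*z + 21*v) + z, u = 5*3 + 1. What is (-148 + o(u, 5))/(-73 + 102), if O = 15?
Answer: 213/29 ≈ 7.3448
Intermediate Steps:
u = 16 (u = 15 + 1 = 16)
o(z, v) = 16*z + 21*v (o(z, v) = (15*z + 21*v) + z = 16*z + 21*v)
(-148 + o(u, 5))/(-73 + 102) = (-148 + (16*16 + 21*5))/(-73 + 102) = (-148 + (256 + 105))/29 = (-148 + 361)*(1/29) = 213*(1/29) = 213/29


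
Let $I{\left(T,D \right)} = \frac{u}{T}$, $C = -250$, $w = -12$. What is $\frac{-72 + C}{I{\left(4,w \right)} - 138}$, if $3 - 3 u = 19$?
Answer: $\frac{483}{209} \approx 2.311$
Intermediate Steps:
$u = - \frac{16}{3}$ ($u = 1 - \frac{19}{3} = - \frac{16}{3} \approx -5.3333$)
$I{\left(T,D \right)} = - \frac{16}{3 T}$
$\frac{-72 + C}{I{\left(4,w \right)} - 138} = \frac{-72 - 250}{- \frac{16}{3 \cdot 4} - 138} = - \frac{322}{\left(- \frac{16}{3}\right) \frac{1}{4} - 138} = - \frac{322}{- \frac{4}{3} - 138} = - \frac{322}{- \frac{418}{3}} = \left(-322\right) \left(- \frac{3}{418}\right) = \frac{483}{209}$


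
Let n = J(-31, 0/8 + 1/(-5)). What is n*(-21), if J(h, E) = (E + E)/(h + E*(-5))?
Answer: -7/25 ≈ -0.28000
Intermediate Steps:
J(h, E) = 2*E/(h - 5*E) (J(h, E) = (2*E)/(h - 5*E) = 2*E/(h - 5*E))
n = 1/75 (n = 2*(0/8 + 1/(-5))/(-31 - 5*(0/8 + 1/(-5))) = 2*(0*(⅛) + 1*(-⅕))/(-31 - 5*(0*(⅛) + 1*(-⅕))) = 2*(0 - ⅕)/(-31 - 5*(0 - ⅕)) = 2*(-⅕)/(-31 - 5*(-⅕)) = 2*(-⅕)/(-31 + 1) = 2*(-⅕)/(-30) = 2*(-⅕)*(-1/30) = 1/75 ≈ 0.013333)
n*(-21) = (1/75)*(-21) = -7/25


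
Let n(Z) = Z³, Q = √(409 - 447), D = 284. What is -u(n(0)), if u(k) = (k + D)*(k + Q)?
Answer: -284*I*√38 ≈ -1750.7*I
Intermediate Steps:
Q = I*√38 (Q = √(-38) = I*√38 ≈ 6.1644*I)
u(k) = (284 + k)*(k + I*√38) (u(k) = (k + 284)*(k + I*√38) = (284 + k)*(k + I*√38))
-u(n(0)) = -((0³)² + 284*0³ + 284*I*√38 + I*0³*√38) = -(0² + 284*0 + 284*I*√38 + I*0*√38) = -(0 + 0 + 284*I*√38 + 0) = -284*I*√38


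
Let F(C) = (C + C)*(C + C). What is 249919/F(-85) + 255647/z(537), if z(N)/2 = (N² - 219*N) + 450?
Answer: 23242115327/2474071200 ≈ 9.3943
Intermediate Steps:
F(C) = 4*C² (F(C) = (2*C)*(2*C) = 4*C²)
z(N) = 900 - 438*N + 2*N² (z(N) = 2*((N² - 219*N) + 450) = 2*(450 + N² - 219*N) = 900 - 438*N + 2*N²)
249919/F(-85) + 255647/z(537) = 249919/((4*(-85)²)) + 255647/(900 - 438*537 + 2*537²) = 249919/((4*7225)) + 255647/(900 - 235206 + 2*288369) = 249919/28900 + 255647/(900 - 235206 + 576738) = 249919*(1/28900) + 255647/342432 = 249919/28900 + 255647*(1/342432) = 249919/28900 + 255647/342432 = 23242115327/2474071200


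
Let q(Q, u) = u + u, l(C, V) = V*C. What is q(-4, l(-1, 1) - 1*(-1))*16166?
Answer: 0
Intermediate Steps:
l(C, V) = C*V
q(Q, u) = 2*u
q(-4, l(-1, 1) - 1*(-1))*16166 = (2*(-1*1 - 1*(-1)))*16166 = (2*(-1 + 1))*16166 = (2*0)*16166 = 0*16166 = 0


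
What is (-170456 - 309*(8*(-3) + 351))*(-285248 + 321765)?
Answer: -9914328983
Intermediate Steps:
(-170456 - 309*(8*(-3) + 351))*(-285248 + 321765) = (-170456 - 309*(-24 + 351))*36517 = (-170456 - 309*327)*36517 = (-170456 - 101043)*36517 = -271499*36517 = -9914328983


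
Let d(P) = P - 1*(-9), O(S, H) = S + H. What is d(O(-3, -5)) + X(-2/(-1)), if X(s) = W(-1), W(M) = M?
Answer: 0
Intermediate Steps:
O(S, H) = H + S
d(P) = 9 + P (d(P) = P + 9 = 9 + P)
X(s) = -1
d(O(-3, -5)) + X(-2/(-1)) = (9 + (-5 - 3)) - 1 = (9 - 8) - 1 = 1 - 1 = 0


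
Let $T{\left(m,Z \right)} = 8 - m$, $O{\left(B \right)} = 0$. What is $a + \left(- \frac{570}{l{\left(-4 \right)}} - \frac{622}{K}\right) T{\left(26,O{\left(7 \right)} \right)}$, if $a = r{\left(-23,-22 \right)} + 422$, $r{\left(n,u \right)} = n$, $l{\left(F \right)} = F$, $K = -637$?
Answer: $- \frac{1390938}{637} \approx -2183.6$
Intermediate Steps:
$a = 399$ ($a = -23 + 422 = 399$)
$a + \left(- \frac{570}{l{\left(-4 \right)}} - \frac{622}{K}\right) T{\left(26,O{\left(7 \right)} \right)} = 399 + \left(- \frac{570}{-4} - \frac{622}{-637}\right) \left(8 - 26\right) = 399 + \left(\left(-570\right) \left(- \frac{1}{4}\right) - - \frac{622}{637}\right) \left(8 - 26\right) = 399 + \left(\frac{285}{2} + \frac{622}{637}\right) \left(-18\right) = 399 + \frac{182789}{1274} \left(-18\right) = 399 - \frac{1645101}{637} = - \frac{1390938}{637}$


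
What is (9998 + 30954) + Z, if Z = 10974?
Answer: 51926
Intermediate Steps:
(9998 + 30954) + Z = (9998 + 30954) + 10974 = 40952 + 10974 = 51926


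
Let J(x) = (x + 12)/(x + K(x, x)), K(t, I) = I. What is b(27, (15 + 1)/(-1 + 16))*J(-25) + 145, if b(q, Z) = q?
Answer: 7601/50 ≈ 152.02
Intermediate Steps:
J(x) = (12 + x)/(2*x) (J(x) = (x + 12)/(x + x) = (12 + x)/((2*x)) = (12 + x)*(1/(2*x)) = (12 + x)/(2*x))
b(27, (15 + 1)/(-1 + 16))*J(-25) + 145 = 27*((½)*(12 - 25)/(-25)) + 145 = 27*((½)*(-1/25)*(-13)) + 145 = 27*(13/50) + 145 = 351/50 + 145 = 7601/50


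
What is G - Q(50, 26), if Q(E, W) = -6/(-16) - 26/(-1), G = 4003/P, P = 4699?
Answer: -959465/37592 ≈ -25.523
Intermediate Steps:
G = 4003/4699 ≈ 0.85188
Q(E, W) = 211/8 (Q(E, W) = -6*(-1/16) - 26*(-1) = 3/8 + 26 = 211/8)
G - Q(50, 26) = 4003/4699 - 1*211/8 = 4003/4699 - 211/8 = -959465/37592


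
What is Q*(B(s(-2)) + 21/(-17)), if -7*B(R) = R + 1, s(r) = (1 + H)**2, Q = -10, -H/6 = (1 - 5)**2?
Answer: 1535890/119 ≈ 12907.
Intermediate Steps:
H = -96 (H = -6*(1 - 5)**2 = -6*(-4)**2 = -6*16 = -96)
s(r) = 9025 (s(r) = (1 - 96)**2 = (-95)**2 = 9025)
B(R) = -1/7 - R/7 (B(R) = -(R + 1)/7 = -(1 + R)/7 = -1/7 - R/7)
Q*(B(s(-2)) + 21/(-17)) = -10*((-1/7 - 1/7*9025) + 21/(-17)) = -10*((-1/7 - 9025/7) + 21*(-1/17)) = -10*(-9026/7 - 21/17) = -10*(-153589/119) = 1535890/119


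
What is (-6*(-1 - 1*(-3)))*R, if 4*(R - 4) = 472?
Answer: -1464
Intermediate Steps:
R = 122 (R = 4 + (¼)*472 = 4 + 118 = 122)
(-6*(-1 - 1*(-3)))*R = -6*(-1 - 1*(-3))*122 = -6*(-1 + 3)*122 = -6*2*122 = -12*122 = -1464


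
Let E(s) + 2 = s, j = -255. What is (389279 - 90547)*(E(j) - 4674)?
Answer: -1473047492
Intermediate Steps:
E(s) = -2 + s
(389279 - 90547)*(E(j) - 4674) = (389279 - 90547)*((-2 - 255) - 4674) = 298732*(-257 - 4674) = 298732*(-4931) = -1473047492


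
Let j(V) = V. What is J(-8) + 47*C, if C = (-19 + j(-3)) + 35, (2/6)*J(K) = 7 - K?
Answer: 656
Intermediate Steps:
J(K) = 21 - 3*K (J(K) = 3*(7 - K) = 21 - 3*K)
C = 13 (C = (-19 - 3) + 35 = -22 + 35 = 13)
J(-8) + 47*C = (21 - 3*(-8)) + 47*13 = (21 + 24) + 611 = 45 + 611 = 656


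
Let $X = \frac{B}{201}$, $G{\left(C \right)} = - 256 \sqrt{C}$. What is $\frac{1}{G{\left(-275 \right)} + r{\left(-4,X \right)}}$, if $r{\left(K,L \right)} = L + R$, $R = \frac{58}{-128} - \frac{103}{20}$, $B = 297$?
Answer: $- \frac{172399040}{753129937474491} + \frac{588382208000 i \sqrt{11}}{8284429312219401} \approx -2.2891 \cdot 10^{-7} + 0.00023556 i$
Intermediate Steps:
$R = - \frac{1793}{320}$ ($R = 58 \left(- \frac{1}{128}\right) - \frac{103}{20} = - \frac{29}{64} - \frac{103}{20} = - \frac{1793}{320} \approx -5.6031$)
$X = \frac{99}{67}$ ($X = \frac{297}{201} = 297 \cdot \frac{1}{201} = \frac{99}{67} \approx 1.4776$)
$r{\left(K,L \right)} = - \frac{1793}{320} + L$ ($r{\left(K,L \right)} = L - \frac{1793}{320} = - \frac{1793}{320} + L$)
$\frac{1}{G{\left(-275 \right)} + r{\left(-4,X \right)}} = \frac{1}{- 256 \sqrt{-275} + \left(- \frac{1793}{320} + \frac{99}{67}\right)} = \frac{1}{- 256 \cdot 5 i \sqrt{11} - \frac{88451}{21440}} = \frac{1}{- 1280 i \sqrt{11} - \frac{88451}{21440}} = \frac{1}{- \frac{88451}{21440} - 1280 i \sqrt{11}}$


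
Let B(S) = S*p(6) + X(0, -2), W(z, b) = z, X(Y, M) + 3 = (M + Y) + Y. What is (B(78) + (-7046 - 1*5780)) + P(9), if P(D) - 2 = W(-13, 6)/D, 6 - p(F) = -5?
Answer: -107752/9 ≈ -11972.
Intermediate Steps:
p(F) = 11 (p(F) = 6 - 1*(-5) = 6 + 5 = 11)
X(Y, M) = -3 + M + 2*Y (X(Y, M) = -3 + ((M + Y) + Y) = -3 + (M + 2*Y) = -3 + M + 2*Y)
P(D) = 2 - 13/D
B(S) = -5 + 11*S (B(S) = S*11 + (-3 - 2 + 2*0) = 11*S + (-3 - 2 + 0) = 11*S - 5 = -5 + 11*S)
(B(78) + (-7046 - 1*5780)) + P(9) = ((-5 + 11*78) + (-7046 - 1*5780)) + (2 - 13/9) = ((-5 + 858) + (-7046 - 5780)) + (2 - 13*⅑) = (853 - 12826) + (2 - 13/9) = -11973 + 5/9 = -107752/9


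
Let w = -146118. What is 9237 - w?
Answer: 155355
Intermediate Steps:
9237 - w = 9237 - 1*(-146118) = 9237 + 146118 = 155355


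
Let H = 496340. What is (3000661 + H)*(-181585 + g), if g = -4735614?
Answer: -17195449820199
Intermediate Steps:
(3000661 + H)*(-181585 + g) = (3000661 + 496340)*(-181585 - 4735614) = 3497001*(-4917199) = -17195449820199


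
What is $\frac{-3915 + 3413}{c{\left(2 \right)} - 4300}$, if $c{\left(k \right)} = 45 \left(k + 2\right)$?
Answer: $\frac{251}{2060} \approx 0.12184$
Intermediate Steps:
$c{\left(k \right)} = 90 + 45 k$ ($c{\left(k \right)} = 45 \left(2 + k\right) = 90 + 45 k$)
$\frac{-3915 + 3413}{c{\left(2 \right)} - 4300} = \frac{-3915 + 3413}{\left(90 + 45 \cdot 2\right) - 4300} = - \frac{502}{\left(90 + 90\right) - 4300} = - \frac{502}{180 - 4300} = - \frac{502}{-4120} = \left(-502\right) \left(- \frac{1}{4120}\right) = \frac{251}{2060}$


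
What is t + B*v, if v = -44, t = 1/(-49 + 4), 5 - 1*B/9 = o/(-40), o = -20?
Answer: -80191/45 ≈ -1782.0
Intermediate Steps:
B = 81/2 (B = 45 - (-180)/(-40) = 45 - (-180)*(-1)/40 = 45 - 9*½ = 45 - 9/2 = 81/2 ≈ 40.500)
t = -1/45 (t = 1/(-45) = -1/45 ≈ -0.022222)
t + B*v = -1/45 + (81/2)*(-44) = -1/45 - 1782 = -80191/45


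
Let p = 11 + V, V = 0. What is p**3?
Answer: 1331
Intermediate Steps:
p = 11 (p = 11 + 0 = 11)
p**3 = 11**3 = 1331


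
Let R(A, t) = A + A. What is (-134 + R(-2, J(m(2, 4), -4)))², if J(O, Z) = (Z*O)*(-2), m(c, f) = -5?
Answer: 19044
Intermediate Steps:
J(O, Z) = -2*O*Z (J(O, Z) = (O*Z)*(-2) = -2*O*Z)
R(A, t) = 2*A
(-134 + R(-2, J(m(2, 4), -4)))² = (-134 + 2*(-2))² = (-134 - 4)² = (-138)² = 19044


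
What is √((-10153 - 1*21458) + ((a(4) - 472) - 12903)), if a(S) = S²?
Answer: I*√44970 ≈ 212.06*I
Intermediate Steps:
√((-10153 - 1*21458) + ((a(4) - 472) - 12903)) = √((-10153 - 1*21458) + ((4² - 472) - 12903)) = √((-10153 - 21458) + ((16 - 472) - 12903)) = √(-31611 + (-456 - 12903)) = √(-31611 - 13359) = √(-44970) = I*√44970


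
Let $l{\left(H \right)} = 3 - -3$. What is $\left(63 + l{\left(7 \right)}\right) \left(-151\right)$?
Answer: $-10419$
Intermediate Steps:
$l{\left(H \right)} = 6$ ($l{\left(H \right)} = 3 + 3 = 6$)
$\left(63 + l{\left(7 \right)}\right) \left(-151\right) = \left(63 + 6\right) \left(-151\right) = 69 \left(-151\right) = -10419$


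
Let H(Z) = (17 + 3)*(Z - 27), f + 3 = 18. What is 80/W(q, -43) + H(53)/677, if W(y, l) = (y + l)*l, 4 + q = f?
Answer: 48105/58222 ≈ 0.82623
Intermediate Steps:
f = 15 (f = -3 + 18 = 15)
q = 11 (q = -4 + 15 = 11)
H(Z) = -540 + 20*Z (H(Z) = 20*(-27 + Z) = -540 + 20*Z)
W(y, l) = l*(l + y) (W(y, l) = (l + y)*l = l*(l + y))
80/W(q, -43) + H(53)/677 = 80/((-43*(-43 + 11))) + (-540 + 20*53)/677 = 80/((-43*(-32))) + (-540 + 1060)*(1/677) = 80/1376 + 520*(1/677) = 80*(1/1376) + 520/677 = 5/86 + 520/677 = 48105/58222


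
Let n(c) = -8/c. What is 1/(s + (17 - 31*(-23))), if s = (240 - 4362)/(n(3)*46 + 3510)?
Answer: 5081/3702947 ≈ 0.0013722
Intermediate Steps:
s = -6183/5081 (s = (240 - 4362)/(-8/3*46 + 3510) = -4122/(-8*1/3*46 + 3510) = -4122/(-8/3*46 + 3510) = -4122/(-368/3 + 3510) = -4122/10162/3 = -4122*3/10162 = -6183/5081 ≈ -1.2169)
1/(s + (17 - 31*(-23))) = 1/(-6183/5081 + (17 - 31*(-23))) = 1/(-6183/5081 + (17 + 713)) = 1/(-6183/5081 + 730) = 1/(3702947/5081) = 5081/3702947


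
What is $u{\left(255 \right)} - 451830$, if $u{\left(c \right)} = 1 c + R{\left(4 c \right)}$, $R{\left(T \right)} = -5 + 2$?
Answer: $-451578$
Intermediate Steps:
$R{\left(T \right)} = -3$
$u{\left(c \right)} = -3 + c$ ($u{\left(c \right)} = 1 c - 3 = c - 3 = -3 + c$)
$u{\left(255 \right)} - 451830 = \left(-3 + 255\right) - 451830 = 252 - 451830 = -451578$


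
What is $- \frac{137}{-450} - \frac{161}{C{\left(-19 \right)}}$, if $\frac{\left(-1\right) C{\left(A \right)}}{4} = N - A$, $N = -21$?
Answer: $- \frac{35677}{1800} \approx -19.821$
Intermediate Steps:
$C{\left(A \right)} = 84 + 4 A$ ($C{\left(A \right)} = - 4 \left(-21 - A\right) = 84 + 4 A$)
$- \frac{137}{-450} - \frac{161}{C{\left(-19 \right)}} = - \frac{137}{-450} - \frac{161}{84 + 4 \left(-19\right)} = \left(-137\right) \left(- \frac{1}{450}\right) - \frac{161}{84 - 76} = \frac{137}{450} - \frac{161}{8} = - \frac{35677}{1800}$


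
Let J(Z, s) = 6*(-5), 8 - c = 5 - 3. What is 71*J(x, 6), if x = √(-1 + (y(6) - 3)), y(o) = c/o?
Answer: -2130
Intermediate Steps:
c = 6 (c = 8 - (5 - 3) = 8 - 1*2 = 8 - 2 = 6)
y(o) = 6/o
x = I*√3 (x = √(-1 + (6/6 - 3)) = √(-1 + (6*(⅙) - 3)) = √(-1 + (1 - 3)) = √(-1 - 2) = √(-3) = I*√3 ≈ 1.732*I)
J(Z, s) = -30
71*J(x, 6) = 71*(-30) = -2130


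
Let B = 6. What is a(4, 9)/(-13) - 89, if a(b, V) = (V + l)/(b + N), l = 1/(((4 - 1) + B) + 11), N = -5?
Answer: -22959/260 ≈ -88.304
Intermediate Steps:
l = 1/20 (l = 1/(((4 - 1) + 6) + 11) = 1/((3 + 6) + 11) = 1/(9 + 11) = 1/20 ≈ 0.050000)
a(b, V) = (1/20 + V)/(-5 + b) (a(b, V) = (V + 1/20)/(b - 5) = (1/20 + V)/(-5 + b))
a(4, 9)/(-13) - 89 = ((1/20 + 9)/(-5 + 4))/(-13) - 89 = -181/(13*(-1)*20) - 89 = -(-1)*181/(13*20) - 89 = -1/13*(-181/20) - 89 = 181/260 - 89 = -22959/260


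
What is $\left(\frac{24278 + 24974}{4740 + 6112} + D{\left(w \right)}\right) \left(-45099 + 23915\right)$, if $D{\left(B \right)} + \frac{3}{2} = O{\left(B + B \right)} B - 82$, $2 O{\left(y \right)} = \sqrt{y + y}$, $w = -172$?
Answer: $\frac{4538089440}{2713} + 7287296 i \sqrt{43} \approx 1.6727 \cdot 10^{6} + 4.7786 \cdot 10^{7} i$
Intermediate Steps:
$O{\left(y \right)} = \frac{\sqrt{2} \sqrt{y}}{2}$ ($O{\left(y \right)} = \frac{\sqrt{y + y}}{2} = \frac{\sqrt{2 y}}{2} = \frac{\sqrt{2} \sqrt{y}}{2}$)
$D{\left(B \right)} = - \frac{167}{2} + B^{\frac{3}{2}}$ ($D{\left(B \right)} = - \frac{3}{2} + \left(\frac{\sqrt{2} \sqrt{B + B}}{2} B - 82\right) = - \frac{3}{2} + \left(\frac{\sqrt{2} \sqrt{2 B}}{2} B - 82\right) = - \frac{3}{2} + \left(\frac{\sqrt{2} \sqrt{2} \sqrt{B}}{2} B - 82\right) = - \frac{3}{2} + \left(\sqrt{B} B - 82\right) = - \frac{3}{2} + \left(B^{\frac{3}{2}} - 82\right) = - \frac{3}{2} + \left(-82 + B^{\frac{3}{2}}\right) = - \frac{167}{2} + B^{\frac{3}{2}}$)
$\left(\frac{24278 + 24974}{4740 + 6112} + D{\left(w \right)}\right) \left(-45099 + 23915\right) = \left(\frac{24278 + 24974}{4740 + 6112} - \left(\frac{167}{2} - \left(-172\right)^{\frac{3}{2}}\right)\right) \left(-45099 + 23915\right) = \left(\frac{49252}{10852} - \left(\frac{167}{2} + 344 i \sqrt{43}\right)\right) \left(-21184\right) = \left(49252 \cdot \frac{1}{10852} - \left(\frac{167}{2} + 344 i \sqrt{43}\right)\right) \left(-21184\right) = \left(\frac{12313}{2713} - \left(\frac{167}{2} + 344 i \sqrt{43}\right)\right) \left(-21184\right) = \left(- \frac{428445}{5426} - 344 i \sqrt{43}\right) \left(-21184\right) = \frac{4538089440}{2713} + 7287296 i \sqrt{43}$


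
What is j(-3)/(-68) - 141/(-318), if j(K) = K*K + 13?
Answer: 108/901 ≈ 0.11987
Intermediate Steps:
j(K) = 13 + K² (j(K) = K² + 13 = 13 + K²)
j(-3)/(-68) - 141/(-318) = (13 + (-3)²)/(-68) - 141/(-318) = (13 + 9)*(-1/68) - 141*(-1/318) = 22*(-1/68) + 47/106 = -11/34 + 47/106 = 108/901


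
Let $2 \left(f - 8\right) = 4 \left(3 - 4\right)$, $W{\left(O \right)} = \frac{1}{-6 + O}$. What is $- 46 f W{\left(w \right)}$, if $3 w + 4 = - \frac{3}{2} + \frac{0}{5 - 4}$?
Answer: $\frac{1656}{47} \approx 35.234$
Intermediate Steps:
$w = - \frac{11}{6}$ ($w = - \frac{4}{3} + \frac{- \frac{3}{2} + \frac{0}{5 - 4}}{3} = - \frac{4}{3} + \frac{\left(-3\right) \frac{1}{2} + \frac{0}{5 - 4}}{3} = - \frac{4}{3} + \frac{- \frac{3}{2} + \frac{0}{1}}{3} = - \frac{4}{3} + \frac{- \frac{3}{2} + 0 \cdot 1}{3} = - \frac{4}{3} + \frac{- \frac{3}{2} + 0}{3} = - \frac{4}{3} + \frac{1}{3} \left(- \frac{3}{2}\right) = - \frac{4}{3} - \frac{1}{2} = - \frac{11}{6} \approx -1.8333$)
$f = 6$ ($f = 8 + \frac{4 \left(3 - 4\right)}{2} = 8 + \frac{4 \left(-1\right)}{2} = 8 + \frac{1}{2} \left(-4\right) = 8 - 2 = 6$)
$- 46 f W{\left(w \right)} = \frac{\left(-46\right) 6}{-6 - \frac{11}{6}} = - \frac{276}{- \frac{47}{6}} = \left(-276\right) \left(- \frac{6}{47}\right) = \frac{1656}{47}$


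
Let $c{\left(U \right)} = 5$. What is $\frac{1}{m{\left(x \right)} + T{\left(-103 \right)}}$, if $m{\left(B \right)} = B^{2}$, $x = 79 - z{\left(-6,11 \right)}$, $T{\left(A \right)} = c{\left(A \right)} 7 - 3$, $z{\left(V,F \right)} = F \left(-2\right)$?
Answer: $\frac{1}{10233} \approx 9.7723 \cdot 10^{-5}$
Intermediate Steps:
$z{\left(V,F \right)} = - 2 F$
$T{\left(A \right)} = 32$ ($T{\left(A \right)} = 5 \cdot 7 - 3 = 35 - 3 = 32$)
$x = 101$ ($x = 79 - \left(-2\right) 11 = 79 - -22 = 79 + 22 = 101$)
$\frac{1}{m{\left(x \right)} + T{\left(-103 \right)}} = \frac{1}{101^{2} + 32} = \frac{1}{10201 + 32} = \frac{1}{10233}$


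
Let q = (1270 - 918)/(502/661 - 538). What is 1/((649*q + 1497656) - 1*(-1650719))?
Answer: 88779/279471833093 ≈ 3.1767e-7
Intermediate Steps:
q = -58168/88779 (q = 352/(502*(1/661) - 538) = 352/(502/661 - 538) = 352/(-355116/661) = 352*(-661/355116) = -58168/88779 ≈ -0.65520)
1/((649*q + 1497656) - 1*(-1650719)) = 1/((649*(-58168/88779) + 1497656) - 1*(-1650719)) = 1/((-37751032/88779 + 1497656) + 1650719) = 1/(132922650992/88779 + 1650719) = 1/(279471833093/88779) = 88779/279471833093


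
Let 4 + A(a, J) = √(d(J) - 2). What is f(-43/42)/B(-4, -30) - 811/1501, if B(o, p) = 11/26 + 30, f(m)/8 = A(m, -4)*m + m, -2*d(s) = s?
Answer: 2221965/8311037 ≈ 0.26735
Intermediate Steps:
d(s) = -s/2
A(a, J) = -4 + √(-2 - J/2) (A(a, J) = -4 + √(-J/2 - 2) = -4 + √(-2 - J/2))
f(m) = -24*m (f(m) = 8*((-4 + √(-8 - 2*(-4))/2)*m + m) = 8*((-4 + √(-8 + 8)/2)*m + m) = 8*((-4 + √0/2)*m + m) = 8*((-4 + (½)*0)*m + m) = 8*((-4 + 0)*m + m) = 8*(-4*m + m) = 8*(-3*m) = -24*m)
B(o, p) = 791/26 (B(o, p) = 11*(1/26) + 30 = 11/26 + 30 = 791/26)
f(-43/42)/B(-4, -30) - 811/1501 = (-(-1032)/42)/(791/26) - 811/1501 = -(-1032)/42*(26/791) - 811*1/1501 = -24*(-43/42)*(26/791) - 811/1501 = (172/7)*(26/791) - 811/1501 = 4472/5537 - 811/1501 = 2221965/8311037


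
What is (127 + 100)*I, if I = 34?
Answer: 7718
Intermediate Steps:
(127 + 100)*I = (127 + 100)*34 = 227*34 = 7718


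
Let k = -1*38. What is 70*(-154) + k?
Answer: -10818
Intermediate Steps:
k = -38
70*(-154) + k = 70*(-154) - 38 = -10780 - 38 = -10818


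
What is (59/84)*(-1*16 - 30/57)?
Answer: -9263/798 ≈ -11.608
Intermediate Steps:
(59/84)*(-1*16 - 30/57) = (59*(1/84))*(-16 - 30*1/57) = 59*(-16 - 10/19)/84 = (59/84)*(-314/19) = -9263/798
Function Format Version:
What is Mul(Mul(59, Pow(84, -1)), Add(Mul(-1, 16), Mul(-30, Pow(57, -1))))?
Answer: Rational(-9263, 798) ≈ -11.608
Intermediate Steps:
Mul(Mul(59, Pow(84, -1)), Add(Mul(-1, 16), Mul(-30, Pow(57, -1)))) = Mul(Mul(59, Rational(1, 84)), Add(-16, Mul(-30, Rational(1, 57)))) = Mul(Rational(59, 84), Add(-16, Rational(-10, 19))) = Mul(Rational(59, 84), Rational(-314, 19)) = Rational(-9263, 798)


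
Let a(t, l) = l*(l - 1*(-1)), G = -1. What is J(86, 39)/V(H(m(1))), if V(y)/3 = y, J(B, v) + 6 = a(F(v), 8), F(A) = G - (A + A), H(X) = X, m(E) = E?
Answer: 22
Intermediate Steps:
F(A) = -1 - 2*A (F(A) = -1 - (A + A) = -1 - 2*A)
a(t, l) = l*(1 + l) (a(t, l) = l*(l + 1) = l*(1 + l))
J(B, v) = 66 (J(B, v) = -6 + 8*(1 + 8) = -6 + 8*9 = -6 + 72 = 66)
V(y) = 3*y
J(86, 39)/V(H(m(1))) = 66/((3*1)) = 66/3 = 66*(⅓) = 22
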